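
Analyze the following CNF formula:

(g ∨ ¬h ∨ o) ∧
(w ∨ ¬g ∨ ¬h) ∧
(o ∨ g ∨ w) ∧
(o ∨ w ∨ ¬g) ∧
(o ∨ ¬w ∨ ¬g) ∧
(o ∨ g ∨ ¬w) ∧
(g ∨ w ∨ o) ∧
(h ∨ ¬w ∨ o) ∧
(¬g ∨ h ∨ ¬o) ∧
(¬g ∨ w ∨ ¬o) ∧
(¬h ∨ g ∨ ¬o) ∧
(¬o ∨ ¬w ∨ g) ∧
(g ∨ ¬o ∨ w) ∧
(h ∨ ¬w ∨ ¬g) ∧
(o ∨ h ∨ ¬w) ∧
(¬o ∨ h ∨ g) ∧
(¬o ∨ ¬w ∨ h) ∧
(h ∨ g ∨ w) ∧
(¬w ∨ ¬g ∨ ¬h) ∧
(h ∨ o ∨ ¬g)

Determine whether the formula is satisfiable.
No

No, the formula is not satisfiable.

No assignment of truth values to the variables can make all 20 clauses true simultaneously.

The formula is UNSAT (unsatisfiable).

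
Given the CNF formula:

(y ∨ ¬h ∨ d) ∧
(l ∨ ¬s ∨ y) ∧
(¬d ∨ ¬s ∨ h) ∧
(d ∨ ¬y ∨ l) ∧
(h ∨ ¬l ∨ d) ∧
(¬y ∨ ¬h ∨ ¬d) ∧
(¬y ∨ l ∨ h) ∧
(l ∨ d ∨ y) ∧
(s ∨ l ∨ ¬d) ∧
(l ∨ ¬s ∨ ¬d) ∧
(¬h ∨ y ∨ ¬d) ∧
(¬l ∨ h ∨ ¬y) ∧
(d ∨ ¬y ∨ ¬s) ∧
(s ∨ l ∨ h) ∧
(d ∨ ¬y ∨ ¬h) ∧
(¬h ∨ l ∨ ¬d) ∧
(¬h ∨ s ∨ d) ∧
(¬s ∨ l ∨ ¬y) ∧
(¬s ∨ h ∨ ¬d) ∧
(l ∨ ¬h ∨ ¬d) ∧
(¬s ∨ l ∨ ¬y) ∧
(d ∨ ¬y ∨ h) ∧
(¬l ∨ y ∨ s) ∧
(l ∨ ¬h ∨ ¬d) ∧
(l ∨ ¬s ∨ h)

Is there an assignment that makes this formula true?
No

No, the formula is not satisfiable.

No assignment of truth values to the variables can make all 25 clauses true simultaneously.

The formula is UNSAT (unsatisfiable).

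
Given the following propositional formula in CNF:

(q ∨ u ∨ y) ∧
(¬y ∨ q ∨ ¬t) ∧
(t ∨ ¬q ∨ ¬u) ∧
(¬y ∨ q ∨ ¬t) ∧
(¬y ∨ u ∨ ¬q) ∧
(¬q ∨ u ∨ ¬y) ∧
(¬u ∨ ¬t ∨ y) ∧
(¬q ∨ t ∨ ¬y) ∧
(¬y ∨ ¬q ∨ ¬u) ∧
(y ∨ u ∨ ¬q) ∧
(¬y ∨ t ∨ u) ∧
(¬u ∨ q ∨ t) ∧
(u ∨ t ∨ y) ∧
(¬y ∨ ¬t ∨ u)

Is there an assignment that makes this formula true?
No

No, the formula is not satisfiable.

No assignment of truth values to the variables can make all 14 clauses true simultaneously.

The formula is UNSAT (unsatisfiable).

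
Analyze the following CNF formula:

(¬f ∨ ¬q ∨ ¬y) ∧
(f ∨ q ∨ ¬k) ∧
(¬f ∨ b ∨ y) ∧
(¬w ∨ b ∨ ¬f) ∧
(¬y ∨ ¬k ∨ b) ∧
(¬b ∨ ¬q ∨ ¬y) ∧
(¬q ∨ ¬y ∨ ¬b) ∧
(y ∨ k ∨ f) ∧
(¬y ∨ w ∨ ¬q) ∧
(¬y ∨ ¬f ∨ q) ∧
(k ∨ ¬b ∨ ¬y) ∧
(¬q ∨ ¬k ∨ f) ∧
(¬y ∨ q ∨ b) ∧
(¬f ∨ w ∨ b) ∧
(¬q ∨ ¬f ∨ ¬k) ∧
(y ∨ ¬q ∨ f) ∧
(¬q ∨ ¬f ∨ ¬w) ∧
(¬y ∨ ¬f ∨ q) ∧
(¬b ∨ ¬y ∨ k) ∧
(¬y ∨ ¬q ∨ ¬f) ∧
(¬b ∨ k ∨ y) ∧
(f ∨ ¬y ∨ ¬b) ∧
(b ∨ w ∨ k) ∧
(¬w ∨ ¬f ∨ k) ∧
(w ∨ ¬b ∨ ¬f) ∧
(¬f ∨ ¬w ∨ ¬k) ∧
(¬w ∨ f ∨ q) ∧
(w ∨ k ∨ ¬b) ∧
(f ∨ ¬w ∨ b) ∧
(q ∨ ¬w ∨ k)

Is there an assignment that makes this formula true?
No

No, the formula is not satisfiable.

No assignment of truth values to the variables can make all 30 clauses true simultaneously.

The formula is UNSAT (unsatisfiable).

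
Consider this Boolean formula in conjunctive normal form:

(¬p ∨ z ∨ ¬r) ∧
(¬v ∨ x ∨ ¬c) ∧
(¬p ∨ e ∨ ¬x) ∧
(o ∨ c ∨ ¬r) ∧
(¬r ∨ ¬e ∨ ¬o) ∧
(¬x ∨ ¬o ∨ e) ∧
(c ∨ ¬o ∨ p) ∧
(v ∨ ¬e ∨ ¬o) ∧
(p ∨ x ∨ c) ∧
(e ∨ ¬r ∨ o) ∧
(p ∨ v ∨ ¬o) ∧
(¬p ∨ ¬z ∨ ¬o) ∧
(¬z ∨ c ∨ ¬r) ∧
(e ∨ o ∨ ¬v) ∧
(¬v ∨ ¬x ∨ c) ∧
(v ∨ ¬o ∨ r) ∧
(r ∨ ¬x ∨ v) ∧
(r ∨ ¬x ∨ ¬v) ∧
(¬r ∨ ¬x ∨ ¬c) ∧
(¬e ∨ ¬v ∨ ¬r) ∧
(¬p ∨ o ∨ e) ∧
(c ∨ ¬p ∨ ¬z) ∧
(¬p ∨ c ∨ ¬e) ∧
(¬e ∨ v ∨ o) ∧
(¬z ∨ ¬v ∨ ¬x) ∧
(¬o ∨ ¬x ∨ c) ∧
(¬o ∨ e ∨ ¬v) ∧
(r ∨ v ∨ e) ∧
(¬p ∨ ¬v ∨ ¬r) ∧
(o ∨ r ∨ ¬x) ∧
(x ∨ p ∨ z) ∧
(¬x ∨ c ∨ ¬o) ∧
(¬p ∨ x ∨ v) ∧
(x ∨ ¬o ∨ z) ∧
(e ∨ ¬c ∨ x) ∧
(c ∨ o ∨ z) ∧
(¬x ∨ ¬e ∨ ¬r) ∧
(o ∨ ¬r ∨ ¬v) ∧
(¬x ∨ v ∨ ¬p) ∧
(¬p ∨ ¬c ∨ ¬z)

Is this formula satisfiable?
No

No, the formula is not satisfiable.

No assignment of truth values to the variables can make all 40 clauses true simultaneously.

The formula is UNSAT (unsatisfiable).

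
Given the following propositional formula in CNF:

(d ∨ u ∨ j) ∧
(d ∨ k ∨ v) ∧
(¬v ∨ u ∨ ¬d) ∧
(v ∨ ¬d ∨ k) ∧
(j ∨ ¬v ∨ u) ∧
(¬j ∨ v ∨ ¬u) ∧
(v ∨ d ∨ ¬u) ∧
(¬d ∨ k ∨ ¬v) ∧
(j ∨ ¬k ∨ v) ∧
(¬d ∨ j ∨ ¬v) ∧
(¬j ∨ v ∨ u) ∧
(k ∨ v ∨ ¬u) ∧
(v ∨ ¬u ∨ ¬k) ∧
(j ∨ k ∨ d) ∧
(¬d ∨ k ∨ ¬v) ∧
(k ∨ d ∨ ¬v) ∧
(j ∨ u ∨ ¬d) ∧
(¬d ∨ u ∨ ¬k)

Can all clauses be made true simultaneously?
Yes

Yes, the formula is satisfiable.

One satisfying assignment is: d=False, j=False, v=True, u=True, k=True

Verification: With this assignment, all 18 clauses evaluate to true.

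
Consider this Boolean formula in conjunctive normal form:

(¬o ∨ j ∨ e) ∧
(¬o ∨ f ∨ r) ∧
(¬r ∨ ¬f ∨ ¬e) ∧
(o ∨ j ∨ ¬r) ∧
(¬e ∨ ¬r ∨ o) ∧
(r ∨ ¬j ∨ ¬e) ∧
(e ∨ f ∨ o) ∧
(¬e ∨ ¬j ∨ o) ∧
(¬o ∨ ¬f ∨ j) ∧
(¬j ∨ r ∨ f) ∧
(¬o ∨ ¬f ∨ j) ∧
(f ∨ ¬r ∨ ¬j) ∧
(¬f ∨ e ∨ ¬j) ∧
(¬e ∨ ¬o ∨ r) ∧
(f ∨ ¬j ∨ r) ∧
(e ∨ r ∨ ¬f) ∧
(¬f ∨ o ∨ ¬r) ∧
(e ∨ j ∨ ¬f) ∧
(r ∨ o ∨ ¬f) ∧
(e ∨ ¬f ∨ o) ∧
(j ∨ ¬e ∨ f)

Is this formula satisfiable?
No

No, the formula is not satisfiable.

No assignment of truth values to the variables can make all 21 clauses true simultaneously.

The formula is UNSAT (unsatisfiable).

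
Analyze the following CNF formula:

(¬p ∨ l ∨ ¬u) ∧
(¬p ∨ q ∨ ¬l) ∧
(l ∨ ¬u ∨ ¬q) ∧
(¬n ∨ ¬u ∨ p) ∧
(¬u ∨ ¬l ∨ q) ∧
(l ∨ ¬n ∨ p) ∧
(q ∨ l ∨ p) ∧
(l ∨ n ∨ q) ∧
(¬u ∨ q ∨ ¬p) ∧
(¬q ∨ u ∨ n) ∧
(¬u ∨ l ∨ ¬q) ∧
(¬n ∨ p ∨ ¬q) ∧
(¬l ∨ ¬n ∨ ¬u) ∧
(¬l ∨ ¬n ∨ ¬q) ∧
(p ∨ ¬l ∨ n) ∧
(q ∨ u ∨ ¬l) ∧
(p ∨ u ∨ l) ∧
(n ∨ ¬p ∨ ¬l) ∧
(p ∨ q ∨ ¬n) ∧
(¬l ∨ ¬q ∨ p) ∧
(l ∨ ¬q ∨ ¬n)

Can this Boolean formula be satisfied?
Yes

Yes, the formula is satisfiable.

One satisfying assignment is: n=True, p=True, l=False, u=False, q=False

Verification: With this assignment, all 21 clauses evaluate to true.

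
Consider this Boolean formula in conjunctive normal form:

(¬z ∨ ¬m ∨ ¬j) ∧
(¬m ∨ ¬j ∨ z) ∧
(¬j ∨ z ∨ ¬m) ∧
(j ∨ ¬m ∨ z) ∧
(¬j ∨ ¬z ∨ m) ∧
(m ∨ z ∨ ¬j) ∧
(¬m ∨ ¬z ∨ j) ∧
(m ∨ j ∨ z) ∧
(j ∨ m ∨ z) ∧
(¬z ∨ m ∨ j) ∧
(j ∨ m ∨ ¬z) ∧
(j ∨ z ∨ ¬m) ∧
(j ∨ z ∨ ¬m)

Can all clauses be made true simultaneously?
No

No, the formula is not satisfiable.

No assignment of truth values to the variables can make all 13 clauses true simultaneously.

The formula is UNSAT (unsatisfiable).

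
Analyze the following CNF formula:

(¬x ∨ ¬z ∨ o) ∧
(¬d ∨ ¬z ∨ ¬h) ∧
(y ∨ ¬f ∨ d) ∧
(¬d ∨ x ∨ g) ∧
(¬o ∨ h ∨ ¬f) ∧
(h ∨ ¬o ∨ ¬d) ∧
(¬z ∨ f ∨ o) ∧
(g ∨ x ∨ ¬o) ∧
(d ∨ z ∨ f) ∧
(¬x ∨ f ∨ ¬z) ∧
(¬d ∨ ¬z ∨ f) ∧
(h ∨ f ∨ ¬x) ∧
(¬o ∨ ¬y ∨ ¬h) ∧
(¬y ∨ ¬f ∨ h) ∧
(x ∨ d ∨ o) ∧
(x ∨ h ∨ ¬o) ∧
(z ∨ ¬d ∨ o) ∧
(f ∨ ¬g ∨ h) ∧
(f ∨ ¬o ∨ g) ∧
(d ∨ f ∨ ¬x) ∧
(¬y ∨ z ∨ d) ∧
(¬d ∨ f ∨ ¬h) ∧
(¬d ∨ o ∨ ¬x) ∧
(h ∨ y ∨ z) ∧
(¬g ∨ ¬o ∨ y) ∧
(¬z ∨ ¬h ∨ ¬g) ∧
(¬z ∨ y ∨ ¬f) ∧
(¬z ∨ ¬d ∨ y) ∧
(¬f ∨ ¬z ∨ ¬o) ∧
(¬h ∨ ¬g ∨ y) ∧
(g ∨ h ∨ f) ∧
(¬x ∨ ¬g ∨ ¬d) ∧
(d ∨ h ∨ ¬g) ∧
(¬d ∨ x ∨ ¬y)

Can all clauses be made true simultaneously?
Yes

Yes, the formula is satisfiable.

One satisfying assignment is: z=False, h=True, o=True, y=False, d=True, x=True, f=True, g=False

Verification: With this assignment, all 34 clauses evaluate to true.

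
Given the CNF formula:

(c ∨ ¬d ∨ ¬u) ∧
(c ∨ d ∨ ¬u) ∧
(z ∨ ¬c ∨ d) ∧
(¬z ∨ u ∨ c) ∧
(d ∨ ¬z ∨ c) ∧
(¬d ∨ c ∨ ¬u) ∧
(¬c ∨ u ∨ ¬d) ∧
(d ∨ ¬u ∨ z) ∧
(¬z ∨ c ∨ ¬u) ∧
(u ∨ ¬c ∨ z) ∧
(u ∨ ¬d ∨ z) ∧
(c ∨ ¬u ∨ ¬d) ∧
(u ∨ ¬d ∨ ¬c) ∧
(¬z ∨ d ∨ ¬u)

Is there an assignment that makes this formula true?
Yes

Yes, the formula is satisfiable.

One satisfying assignment is: c=False, d=False, z=False, u=False

Verification: With this assignment, all 14 clauses evaluate to true.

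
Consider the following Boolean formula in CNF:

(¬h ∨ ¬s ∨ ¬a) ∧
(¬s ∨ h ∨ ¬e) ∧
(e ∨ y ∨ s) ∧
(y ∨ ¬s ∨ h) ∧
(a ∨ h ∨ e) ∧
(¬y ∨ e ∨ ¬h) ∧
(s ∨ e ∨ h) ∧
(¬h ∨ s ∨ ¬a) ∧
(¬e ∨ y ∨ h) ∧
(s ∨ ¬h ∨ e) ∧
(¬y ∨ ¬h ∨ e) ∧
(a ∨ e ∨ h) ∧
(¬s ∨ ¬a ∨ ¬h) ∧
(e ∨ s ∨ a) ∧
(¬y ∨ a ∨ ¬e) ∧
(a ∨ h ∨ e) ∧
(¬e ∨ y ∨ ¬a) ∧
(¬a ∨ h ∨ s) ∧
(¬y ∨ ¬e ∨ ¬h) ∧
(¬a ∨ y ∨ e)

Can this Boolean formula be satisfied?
Yes

Yes, the formula is satisfiable.

One satisfying assignment is: h=True, s=True, a=False, e=False, y=False

Verification: With this assignment, all 20 clauses evaluate to true.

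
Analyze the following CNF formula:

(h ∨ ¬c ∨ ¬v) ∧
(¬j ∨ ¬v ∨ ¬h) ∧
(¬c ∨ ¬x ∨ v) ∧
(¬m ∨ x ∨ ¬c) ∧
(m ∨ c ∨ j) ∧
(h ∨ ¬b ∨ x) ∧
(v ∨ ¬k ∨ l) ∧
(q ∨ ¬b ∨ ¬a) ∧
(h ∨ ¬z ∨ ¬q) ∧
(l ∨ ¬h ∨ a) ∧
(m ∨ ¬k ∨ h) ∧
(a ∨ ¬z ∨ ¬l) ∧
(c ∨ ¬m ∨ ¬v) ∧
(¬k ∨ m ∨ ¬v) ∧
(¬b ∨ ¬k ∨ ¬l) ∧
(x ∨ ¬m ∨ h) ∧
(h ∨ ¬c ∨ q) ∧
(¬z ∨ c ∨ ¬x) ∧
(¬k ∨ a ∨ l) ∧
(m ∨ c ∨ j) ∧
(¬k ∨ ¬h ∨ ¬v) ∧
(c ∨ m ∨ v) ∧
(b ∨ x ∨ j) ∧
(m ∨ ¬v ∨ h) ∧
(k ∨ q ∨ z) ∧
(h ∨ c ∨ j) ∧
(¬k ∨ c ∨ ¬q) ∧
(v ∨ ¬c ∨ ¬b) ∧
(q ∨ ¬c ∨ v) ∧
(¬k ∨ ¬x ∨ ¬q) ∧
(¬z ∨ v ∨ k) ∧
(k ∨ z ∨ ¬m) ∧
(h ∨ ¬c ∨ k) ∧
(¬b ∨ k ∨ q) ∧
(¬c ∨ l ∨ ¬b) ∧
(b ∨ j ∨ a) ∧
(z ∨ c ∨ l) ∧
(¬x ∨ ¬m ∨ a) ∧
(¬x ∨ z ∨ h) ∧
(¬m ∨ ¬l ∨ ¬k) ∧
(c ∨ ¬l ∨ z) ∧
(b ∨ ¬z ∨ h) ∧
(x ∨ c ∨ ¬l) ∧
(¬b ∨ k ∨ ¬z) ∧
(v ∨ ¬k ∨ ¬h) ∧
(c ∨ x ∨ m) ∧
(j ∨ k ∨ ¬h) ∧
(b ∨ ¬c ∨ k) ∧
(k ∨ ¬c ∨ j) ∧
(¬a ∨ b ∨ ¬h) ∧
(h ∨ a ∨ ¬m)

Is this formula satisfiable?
No

No, the formula is not satisfiable.

No assignment of truth values to the variables can make all 51 clauses true simultaneously.

The formula is UNSAT (unsatisfiable).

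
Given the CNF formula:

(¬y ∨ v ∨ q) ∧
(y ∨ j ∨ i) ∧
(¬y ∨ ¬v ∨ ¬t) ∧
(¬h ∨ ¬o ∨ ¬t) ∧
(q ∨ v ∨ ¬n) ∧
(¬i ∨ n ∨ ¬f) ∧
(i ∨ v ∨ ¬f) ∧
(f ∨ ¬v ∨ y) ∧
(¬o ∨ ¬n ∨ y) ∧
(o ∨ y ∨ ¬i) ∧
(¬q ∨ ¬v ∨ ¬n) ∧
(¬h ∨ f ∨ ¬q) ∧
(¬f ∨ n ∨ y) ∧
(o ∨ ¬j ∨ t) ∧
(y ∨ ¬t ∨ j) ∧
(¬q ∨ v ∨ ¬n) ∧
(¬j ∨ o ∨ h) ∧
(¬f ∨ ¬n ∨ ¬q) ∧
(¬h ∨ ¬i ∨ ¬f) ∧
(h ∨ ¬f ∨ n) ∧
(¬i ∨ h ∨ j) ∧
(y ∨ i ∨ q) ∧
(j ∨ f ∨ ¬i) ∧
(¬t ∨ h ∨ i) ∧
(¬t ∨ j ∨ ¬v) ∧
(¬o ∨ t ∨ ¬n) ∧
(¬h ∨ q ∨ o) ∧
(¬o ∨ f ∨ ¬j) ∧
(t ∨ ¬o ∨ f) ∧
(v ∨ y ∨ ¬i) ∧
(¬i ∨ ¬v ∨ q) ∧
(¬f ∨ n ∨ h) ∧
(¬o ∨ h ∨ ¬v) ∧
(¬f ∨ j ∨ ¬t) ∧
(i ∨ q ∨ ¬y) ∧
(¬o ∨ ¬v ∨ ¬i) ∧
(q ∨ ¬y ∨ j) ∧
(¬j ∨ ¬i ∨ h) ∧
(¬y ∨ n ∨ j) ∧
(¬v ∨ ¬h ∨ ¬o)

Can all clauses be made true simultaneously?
No

No, the formula is not satisfiable.

No assignment of truth values to the variables can make all 40 clauses true simultaneously.

The formula is UNSAT (unsatisfiable).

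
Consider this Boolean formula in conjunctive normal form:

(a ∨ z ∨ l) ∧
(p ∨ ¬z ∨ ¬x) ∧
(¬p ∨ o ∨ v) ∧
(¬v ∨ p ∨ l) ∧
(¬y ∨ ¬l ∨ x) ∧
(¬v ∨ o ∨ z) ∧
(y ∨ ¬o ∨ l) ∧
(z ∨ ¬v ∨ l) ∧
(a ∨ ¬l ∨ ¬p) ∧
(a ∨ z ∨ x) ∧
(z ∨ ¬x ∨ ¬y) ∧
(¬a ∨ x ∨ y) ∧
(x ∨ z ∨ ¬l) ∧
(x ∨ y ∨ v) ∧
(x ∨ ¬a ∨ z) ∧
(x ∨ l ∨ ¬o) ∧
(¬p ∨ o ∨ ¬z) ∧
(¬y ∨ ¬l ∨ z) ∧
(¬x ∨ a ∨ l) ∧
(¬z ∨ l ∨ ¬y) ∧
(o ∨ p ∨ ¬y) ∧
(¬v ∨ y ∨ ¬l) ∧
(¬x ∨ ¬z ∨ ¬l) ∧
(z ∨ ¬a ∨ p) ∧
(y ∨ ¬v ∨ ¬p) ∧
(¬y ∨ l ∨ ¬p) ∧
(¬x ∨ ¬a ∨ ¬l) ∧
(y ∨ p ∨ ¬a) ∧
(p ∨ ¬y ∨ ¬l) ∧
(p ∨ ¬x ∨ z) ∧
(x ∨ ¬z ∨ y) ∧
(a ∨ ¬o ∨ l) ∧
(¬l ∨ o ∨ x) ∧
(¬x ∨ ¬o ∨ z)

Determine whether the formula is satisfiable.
No

No, the formula is not satisfiable.

No assignment of truth values to the variables can make all 34 clauses true simultaneously.

The formula is UNSAT (unsatisfiable).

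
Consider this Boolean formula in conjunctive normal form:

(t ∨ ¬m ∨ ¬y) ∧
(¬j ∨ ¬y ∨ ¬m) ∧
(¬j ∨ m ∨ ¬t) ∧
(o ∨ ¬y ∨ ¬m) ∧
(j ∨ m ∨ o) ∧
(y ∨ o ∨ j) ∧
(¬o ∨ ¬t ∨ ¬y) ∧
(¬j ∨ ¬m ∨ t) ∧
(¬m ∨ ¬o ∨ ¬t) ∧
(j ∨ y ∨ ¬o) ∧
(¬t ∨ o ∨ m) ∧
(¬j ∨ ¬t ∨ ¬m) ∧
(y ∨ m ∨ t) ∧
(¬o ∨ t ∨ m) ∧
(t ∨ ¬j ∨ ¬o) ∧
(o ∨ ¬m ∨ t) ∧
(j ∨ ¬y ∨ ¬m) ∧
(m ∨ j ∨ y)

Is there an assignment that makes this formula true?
Yes

Yes, the formula is satisfiable.

One satisfying assignment is: y=True, j=True, t=False, m=False, o=False

Verification: With this assignment, all 18 clauses evaluate to true.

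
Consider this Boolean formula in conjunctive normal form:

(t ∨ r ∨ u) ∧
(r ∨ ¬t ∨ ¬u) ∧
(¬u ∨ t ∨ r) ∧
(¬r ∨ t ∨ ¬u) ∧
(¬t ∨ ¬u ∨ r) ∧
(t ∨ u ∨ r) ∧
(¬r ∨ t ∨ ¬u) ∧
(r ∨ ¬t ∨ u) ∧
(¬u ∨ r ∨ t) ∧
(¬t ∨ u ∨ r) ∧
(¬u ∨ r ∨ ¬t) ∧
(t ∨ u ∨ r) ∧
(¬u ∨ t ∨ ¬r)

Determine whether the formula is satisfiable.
Yes

Yes, the formula is satisfiable.

One satisfying assignment is: t=True, r=True, u=True

Verification: With this assignment, all 13 clauses evaluate to true.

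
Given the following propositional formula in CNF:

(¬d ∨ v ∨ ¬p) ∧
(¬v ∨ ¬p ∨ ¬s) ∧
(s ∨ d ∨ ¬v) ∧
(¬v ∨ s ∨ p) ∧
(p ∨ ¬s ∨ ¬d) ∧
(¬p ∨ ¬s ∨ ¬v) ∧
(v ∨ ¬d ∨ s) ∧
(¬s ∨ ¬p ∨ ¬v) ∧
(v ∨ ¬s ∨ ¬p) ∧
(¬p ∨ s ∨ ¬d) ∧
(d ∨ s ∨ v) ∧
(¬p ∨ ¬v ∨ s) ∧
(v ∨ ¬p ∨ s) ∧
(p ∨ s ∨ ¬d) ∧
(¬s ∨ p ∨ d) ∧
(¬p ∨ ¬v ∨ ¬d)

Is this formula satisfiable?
No

No, the formula is not satisfiable.

No assignment of truth values to the variables can make all 16 clauses true simultaneously.

The formula is UNSAT (unsatisfiable).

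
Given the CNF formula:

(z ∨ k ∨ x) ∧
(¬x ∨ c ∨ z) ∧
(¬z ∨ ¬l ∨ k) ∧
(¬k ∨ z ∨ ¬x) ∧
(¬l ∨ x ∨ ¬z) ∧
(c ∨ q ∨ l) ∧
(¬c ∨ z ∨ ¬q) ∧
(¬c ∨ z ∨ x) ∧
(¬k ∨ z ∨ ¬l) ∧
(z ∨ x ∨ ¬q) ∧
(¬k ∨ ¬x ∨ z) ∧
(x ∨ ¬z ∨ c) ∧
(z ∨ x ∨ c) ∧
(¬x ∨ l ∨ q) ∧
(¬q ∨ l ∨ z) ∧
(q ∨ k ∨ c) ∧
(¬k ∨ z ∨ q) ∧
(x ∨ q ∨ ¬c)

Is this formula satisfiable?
Yes

Yes, the formula is satisfiable.

One satisfying assignment is: k=False, x=False, l=False, q=True, z=True, c=True

Verification: With this assignment, all 18 clauses evaluate to true.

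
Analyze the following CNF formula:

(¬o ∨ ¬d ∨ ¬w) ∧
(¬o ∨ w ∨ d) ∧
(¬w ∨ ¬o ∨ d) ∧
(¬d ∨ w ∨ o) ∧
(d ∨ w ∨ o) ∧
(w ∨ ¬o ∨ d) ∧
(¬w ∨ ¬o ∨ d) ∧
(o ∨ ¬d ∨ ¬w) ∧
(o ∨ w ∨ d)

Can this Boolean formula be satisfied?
Yes

Yes, the formula is satisfiable.

One satisfying assignment is: d=True, w=False, o=True

Verification: With this assignment, all 9 clauses evaluate to true.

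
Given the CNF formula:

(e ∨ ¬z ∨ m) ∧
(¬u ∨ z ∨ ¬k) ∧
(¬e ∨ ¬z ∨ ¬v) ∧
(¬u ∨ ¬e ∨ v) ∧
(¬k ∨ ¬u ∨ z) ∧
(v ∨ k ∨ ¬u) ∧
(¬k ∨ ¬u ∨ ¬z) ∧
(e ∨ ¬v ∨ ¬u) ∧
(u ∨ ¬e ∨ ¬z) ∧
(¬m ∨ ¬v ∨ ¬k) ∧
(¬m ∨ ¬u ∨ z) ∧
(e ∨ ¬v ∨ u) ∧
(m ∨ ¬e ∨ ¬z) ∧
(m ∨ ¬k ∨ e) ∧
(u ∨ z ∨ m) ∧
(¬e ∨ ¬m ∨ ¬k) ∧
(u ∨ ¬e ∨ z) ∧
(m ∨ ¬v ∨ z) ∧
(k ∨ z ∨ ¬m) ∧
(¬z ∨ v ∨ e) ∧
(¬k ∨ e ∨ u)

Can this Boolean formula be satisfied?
No

No, the formula is not satisfiable.

No assignment of truth values to the variables can make all 21 clauses true simultaneously.

The formula is UNSAT (unsatisfiable).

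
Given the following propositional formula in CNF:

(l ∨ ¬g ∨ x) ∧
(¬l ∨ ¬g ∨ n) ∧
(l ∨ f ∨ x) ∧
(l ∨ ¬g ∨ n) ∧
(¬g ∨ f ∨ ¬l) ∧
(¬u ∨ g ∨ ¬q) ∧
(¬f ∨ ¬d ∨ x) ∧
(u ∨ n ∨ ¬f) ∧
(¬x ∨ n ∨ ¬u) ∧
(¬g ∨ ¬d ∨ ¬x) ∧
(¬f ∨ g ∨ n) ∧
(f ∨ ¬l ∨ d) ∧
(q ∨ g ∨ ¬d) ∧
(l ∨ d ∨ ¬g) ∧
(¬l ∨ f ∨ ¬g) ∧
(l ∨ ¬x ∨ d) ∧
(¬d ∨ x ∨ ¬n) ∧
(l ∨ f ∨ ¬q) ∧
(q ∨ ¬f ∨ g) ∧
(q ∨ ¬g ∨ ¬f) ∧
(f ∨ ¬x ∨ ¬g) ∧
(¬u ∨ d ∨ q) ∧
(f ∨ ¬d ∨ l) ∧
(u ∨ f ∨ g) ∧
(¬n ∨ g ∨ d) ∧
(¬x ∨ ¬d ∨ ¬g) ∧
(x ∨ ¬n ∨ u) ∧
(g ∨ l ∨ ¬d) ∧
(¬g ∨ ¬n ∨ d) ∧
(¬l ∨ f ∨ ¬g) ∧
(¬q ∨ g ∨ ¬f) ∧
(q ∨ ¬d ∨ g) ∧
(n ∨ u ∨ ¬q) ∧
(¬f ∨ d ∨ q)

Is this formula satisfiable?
No

No, the formula is not satisfiable.

No assignment of truth values to the variables can make all 34 clauses true simultaneously.

The formula is UNSAT (unsatisfiable).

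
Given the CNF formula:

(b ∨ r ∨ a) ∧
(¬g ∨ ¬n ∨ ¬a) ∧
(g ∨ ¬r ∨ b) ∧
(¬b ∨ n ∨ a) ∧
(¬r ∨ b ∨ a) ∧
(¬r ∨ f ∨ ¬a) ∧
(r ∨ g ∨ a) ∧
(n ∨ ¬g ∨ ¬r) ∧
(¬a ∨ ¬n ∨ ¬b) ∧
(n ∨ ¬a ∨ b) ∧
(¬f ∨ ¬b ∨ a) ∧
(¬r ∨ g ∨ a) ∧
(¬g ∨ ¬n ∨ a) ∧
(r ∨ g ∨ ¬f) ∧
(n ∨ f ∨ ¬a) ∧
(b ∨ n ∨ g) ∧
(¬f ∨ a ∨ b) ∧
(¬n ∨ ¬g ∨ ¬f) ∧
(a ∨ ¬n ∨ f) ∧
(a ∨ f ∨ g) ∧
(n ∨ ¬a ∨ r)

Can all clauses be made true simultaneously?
Yes

Yes, the formula is satisfiable.

One satisfying assignment is: r=False, f=False, b=False, g=False, n=True, a=True

Verification: With this assignment, all 21 clauses evaluate to true.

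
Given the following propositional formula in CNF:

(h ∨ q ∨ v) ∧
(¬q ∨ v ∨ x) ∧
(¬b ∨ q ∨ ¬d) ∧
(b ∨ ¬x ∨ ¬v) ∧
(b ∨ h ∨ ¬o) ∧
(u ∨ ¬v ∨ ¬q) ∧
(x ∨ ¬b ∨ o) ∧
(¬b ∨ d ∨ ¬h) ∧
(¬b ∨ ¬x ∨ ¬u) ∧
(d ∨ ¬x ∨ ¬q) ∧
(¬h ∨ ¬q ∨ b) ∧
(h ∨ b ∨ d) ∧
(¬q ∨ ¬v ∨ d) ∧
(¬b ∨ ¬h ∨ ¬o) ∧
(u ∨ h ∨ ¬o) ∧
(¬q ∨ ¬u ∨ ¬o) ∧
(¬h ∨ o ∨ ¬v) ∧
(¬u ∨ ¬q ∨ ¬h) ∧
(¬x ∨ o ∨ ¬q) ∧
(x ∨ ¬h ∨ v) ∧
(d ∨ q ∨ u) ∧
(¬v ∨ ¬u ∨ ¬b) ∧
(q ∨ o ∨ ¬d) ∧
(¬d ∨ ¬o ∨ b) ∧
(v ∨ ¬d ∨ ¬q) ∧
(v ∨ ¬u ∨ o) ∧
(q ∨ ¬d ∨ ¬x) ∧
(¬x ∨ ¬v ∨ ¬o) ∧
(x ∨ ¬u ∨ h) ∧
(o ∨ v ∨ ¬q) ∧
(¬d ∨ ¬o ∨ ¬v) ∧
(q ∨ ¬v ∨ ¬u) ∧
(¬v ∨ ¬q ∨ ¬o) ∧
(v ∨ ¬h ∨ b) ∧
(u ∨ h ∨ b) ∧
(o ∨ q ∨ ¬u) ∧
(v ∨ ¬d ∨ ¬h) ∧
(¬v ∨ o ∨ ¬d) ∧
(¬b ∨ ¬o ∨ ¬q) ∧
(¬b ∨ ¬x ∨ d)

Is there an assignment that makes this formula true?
No

No, the formula is not satisfiable.

No assignment of truth values to the variables can make all 40 clauses true simultaneously.

The formula is UNSAT (unsatisfiable).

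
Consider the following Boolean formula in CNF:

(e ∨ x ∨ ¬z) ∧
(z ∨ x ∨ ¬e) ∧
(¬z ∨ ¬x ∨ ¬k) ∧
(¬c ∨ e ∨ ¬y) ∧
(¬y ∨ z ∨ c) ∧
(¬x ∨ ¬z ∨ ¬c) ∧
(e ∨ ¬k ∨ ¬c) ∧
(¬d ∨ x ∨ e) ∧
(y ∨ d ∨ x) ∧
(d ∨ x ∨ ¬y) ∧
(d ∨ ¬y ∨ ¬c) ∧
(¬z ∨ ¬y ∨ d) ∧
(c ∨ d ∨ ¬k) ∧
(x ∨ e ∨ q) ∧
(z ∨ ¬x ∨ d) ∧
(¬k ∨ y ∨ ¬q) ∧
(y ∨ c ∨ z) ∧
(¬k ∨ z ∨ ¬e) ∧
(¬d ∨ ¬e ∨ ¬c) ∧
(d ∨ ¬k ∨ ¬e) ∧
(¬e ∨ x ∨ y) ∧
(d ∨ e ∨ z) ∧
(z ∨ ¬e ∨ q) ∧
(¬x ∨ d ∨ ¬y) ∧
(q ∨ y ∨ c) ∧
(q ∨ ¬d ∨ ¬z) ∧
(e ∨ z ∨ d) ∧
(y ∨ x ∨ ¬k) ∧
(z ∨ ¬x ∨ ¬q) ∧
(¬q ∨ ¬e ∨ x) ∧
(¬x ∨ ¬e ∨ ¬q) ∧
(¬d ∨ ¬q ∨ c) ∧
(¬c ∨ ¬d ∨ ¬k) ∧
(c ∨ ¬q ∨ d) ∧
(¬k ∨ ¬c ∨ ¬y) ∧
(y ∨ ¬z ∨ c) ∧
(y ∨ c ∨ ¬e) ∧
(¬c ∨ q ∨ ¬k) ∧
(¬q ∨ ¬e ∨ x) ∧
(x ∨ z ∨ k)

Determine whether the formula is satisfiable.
Yes

Yes, the formula is satisfiable.

One satisfying assignment is: x=True, q=False, c=True, z=False, y=False, e=False, d=True, k=False

Verification: With this assignment, all 40 clauses evaluate to true.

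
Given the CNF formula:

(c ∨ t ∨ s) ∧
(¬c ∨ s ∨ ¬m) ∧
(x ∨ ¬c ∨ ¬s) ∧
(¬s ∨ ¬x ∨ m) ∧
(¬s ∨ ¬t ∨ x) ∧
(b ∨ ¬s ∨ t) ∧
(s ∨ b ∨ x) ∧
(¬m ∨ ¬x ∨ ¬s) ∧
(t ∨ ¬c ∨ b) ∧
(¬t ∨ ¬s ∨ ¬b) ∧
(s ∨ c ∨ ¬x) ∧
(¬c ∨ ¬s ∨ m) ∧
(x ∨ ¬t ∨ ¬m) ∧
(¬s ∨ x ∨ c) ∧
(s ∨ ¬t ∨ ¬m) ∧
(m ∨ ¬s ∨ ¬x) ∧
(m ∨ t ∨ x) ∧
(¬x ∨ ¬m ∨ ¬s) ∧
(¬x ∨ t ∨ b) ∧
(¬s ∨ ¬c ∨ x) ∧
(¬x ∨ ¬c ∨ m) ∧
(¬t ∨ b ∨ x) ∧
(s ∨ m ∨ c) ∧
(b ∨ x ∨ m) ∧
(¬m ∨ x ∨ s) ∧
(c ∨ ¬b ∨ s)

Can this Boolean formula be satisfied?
Yes

Yes, the formula is satisfiable.

One satisfying assignment is: m=False, x=False, c=True, s=False, t=True, b=True

Verification: With this assignment, all 26 clauses evaluate to true.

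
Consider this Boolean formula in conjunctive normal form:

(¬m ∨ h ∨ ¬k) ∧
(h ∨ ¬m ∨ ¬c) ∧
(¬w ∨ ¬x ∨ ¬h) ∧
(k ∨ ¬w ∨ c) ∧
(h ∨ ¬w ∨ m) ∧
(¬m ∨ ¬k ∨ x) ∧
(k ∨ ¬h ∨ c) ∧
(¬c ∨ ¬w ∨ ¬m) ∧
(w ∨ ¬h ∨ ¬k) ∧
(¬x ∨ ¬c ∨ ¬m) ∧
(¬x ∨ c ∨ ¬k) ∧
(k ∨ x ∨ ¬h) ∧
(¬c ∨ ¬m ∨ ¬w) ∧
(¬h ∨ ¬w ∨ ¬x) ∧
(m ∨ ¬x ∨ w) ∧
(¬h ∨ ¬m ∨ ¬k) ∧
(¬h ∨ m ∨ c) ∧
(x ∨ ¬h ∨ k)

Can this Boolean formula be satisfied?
Yes

Yes, the formula is satisfiable.

One satisfying assignment is: w=False, h=False, x=False, c=False, m=False, k=False

Verification: With this assignment, all 18 clauses evaluate to true.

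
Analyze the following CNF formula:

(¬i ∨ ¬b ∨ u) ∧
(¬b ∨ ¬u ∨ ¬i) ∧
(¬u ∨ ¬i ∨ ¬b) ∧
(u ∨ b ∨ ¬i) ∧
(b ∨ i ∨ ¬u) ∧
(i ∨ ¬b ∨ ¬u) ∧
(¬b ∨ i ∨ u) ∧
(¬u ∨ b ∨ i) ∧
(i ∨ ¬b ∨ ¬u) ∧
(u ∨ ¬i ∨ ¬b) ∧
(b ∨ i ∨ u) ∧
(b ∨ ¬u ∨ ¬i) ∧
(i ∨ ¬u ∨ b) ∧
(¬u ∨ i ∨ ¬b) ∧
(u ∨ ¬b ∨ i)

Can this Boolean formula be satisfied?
No

No, the formula is not satisfiable.

No assignment of truth values to the variables can make all 15 clauses true simultaneously.

The formula is UNSAT (unsatisfiable).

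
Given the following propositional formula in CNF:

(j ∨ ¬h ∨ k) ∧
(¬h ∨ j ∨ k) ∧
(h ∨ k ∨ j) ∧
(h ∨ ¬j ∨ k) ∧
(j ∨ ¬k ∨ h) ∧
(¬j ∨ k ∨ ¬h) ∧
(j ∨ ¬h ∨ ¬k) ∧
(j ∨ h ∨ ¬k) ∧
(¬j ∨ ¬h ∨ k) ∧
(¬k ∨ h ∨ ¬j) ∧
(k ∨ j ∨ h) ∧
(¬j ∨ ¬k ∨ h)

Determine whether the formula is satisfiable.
Yes

Yes, the formula is satisfiable.

One satisfying assignment is: j=True, h=True, k=True

Verification: With this assignment, all 12 clauses evaluate to true.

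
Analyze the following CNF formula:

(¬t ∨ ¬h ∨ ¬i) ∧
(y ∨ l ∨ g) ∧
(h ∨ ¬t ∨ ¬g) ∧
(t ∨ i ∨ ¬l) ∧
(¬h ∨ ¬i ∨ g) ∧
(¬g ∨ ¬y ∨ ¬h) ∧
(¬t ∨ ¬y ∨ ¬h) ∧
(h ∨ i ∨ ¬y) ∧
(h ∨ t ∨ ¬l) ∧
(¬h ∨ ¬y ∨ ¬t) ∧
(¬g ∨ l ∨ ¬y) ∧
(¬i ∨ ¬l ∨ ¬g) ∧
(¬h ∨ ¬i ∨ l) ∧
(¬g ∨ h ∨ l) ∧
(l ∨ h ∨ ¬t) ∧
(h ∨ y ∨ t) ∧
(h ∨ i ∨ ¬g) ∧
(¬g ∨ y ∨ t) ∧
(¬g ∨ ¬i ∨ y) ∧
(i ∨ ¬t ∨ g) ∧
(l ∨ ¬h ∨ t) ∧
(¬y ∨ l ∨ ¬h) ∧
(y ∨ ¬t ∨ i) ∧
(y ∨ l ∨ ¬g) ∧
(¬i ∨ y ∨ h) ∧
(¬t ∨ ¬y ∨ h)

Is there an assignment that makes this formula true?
Yes

Yes, the formula is satisfiable.

One satisfying assignment is: i=True, y=True, l=False, t=False, h=False, g=False

Verification: With this assignment, all 26 clauses evaluate to true.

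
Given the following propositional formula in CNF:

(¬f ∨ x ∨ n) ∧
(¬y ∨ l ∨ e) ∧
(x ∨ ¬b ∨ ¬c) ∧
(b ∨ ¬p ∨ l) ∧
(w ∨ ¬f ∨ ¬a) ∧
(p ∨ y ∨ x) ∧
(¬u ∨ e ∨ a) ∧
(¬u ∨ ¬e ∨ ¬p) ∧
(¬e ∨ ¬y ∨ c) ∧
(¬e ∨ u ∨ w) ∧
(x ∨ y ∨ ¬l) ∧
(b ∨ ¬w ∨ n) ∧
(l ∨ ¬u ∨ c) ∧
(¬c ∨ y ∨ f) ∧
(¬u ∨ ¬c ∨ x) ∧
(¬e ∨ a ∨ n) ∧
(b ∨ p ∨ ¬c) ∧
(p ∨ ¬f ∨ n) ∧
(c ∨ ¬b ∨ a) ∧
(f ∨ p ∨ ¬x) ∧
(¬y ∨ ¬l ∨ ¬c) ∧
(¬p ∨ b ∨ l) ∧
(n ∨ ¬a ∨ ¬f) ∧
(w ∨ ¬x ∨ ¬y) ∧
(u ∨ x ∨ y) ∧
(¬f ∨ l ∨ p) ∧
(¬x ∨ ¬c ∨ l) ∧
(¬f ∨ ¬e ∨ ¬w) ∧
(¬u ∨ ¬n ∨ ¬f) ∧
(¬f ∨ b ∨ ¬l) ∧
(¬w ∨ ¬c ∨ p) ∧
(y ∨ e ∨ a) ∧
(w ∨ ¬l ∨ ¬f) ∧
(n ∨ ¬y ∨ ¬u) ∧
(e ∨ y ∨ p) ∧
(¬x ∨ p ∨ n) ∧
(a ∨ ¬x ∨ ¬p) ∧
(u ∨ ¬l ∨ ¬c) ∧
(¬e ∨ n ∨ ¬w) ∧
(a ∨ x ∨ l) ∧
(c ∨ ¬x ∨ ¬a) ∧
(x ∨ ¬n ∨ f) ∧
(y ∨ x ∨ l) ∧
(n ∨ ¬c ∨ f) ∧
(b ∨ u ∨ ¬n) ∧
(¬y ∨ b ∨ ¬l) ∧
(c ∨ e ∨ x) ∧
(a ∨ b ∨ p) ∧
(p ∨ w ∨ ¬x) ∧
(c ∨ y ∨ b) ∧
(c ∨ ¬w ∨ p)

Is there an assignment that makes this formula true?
No

No, the formula is not satisfiable.

No assignment of truth values to the variables can make all 51 clauses true simultaneously.

The formula is UNSAT (unsatisfiable).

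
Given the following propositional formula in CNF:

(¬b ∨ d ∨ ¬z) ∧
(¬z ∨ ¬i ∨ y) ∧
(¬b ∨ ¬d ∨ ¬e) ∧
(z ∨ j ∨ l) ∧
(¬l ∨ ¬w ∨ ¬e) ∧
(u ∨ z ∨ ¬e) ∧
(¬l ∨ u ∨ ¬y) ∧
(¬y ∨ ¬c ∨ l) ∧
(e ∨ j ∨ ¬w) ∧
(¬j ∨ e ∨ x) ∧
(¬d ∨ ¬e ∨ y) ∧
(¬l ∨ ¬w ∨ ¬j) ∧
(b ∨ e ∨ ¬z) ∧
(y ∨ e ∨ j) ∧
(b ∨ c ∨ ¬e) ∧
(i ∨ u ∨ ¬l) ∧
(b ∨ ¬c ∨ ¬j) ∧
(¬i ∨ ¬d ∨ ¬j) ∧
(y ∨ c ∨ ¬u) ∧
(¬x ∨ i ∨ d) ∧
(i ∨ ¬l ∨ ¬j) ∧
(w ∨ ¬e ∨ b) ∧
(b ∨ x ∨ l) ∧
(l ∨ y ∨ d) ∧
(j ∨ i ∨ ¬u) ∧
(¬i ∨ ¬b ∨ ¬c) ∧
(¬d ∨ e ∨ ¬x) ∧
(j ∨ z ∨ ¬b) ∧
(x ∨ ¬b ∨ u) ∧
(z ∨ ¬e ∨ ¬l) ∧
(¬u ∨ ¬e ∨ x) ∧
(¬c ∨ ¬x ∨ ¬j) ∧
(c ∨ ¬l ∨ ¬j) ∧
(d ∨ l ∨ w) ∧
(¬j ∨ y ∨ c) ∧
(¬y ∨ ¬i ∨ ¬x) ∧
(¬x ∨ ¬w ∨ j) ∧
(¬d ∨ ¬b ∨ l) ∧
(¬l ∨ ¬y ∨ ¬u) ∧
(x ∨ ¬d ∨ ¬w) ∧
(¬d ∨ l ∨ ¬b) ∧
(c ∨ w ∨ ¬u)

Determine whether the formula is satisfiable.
No

No, the formula is not satisfiable.

No assignment of truth values to the variables can make all 42 clauses true simultaneously.

The formula is UNSAT (unsatisfiable).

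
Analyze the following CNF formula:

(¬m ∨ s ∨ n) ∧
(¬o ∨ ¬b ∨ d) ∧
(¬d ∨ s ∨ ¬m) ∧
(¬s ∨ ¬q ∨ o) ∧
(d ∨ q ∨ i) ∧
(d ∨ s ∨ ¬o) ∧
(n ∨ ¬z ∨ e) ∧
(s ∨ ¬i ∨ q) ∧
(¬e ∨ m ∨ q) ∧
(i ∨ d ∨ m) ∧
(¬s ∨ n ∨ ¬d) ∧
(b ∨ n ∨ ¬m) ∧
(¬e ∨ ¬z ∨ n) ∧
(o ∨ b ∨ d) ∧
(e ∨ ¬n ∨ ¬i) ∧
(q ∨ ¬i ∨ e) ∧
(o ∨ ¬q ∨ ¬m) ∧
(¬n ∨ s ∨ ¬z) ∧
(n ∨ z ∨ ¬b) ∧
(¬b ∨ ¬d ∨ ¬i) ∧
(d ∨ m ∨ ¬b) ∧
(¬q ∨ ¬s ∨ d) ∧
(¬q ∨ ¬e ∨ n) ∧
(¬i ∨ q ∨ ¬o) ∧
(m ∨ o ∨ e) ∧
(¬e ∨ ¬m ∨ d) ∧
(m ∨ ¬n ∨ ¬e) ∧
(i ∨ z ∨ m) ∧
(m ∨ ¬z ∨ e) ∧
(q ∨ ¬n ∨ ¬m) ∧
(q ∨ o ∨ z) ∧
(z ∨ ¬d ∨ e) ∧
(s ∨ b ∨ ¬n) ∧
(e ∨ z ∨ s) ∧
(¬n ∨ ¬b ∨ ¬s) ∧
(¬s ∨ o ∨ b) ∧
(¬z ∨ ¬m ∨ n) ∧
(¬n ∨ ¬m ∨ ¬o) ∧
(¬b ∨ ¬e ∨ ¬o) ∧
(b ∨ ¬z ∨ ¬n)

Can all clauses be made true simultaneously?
No

No, the formula is not satisfiable.

No assignment of truth values to the variables can make all 40 clauses true simultaneously.

The formula is UNSAT (unsatisfiable).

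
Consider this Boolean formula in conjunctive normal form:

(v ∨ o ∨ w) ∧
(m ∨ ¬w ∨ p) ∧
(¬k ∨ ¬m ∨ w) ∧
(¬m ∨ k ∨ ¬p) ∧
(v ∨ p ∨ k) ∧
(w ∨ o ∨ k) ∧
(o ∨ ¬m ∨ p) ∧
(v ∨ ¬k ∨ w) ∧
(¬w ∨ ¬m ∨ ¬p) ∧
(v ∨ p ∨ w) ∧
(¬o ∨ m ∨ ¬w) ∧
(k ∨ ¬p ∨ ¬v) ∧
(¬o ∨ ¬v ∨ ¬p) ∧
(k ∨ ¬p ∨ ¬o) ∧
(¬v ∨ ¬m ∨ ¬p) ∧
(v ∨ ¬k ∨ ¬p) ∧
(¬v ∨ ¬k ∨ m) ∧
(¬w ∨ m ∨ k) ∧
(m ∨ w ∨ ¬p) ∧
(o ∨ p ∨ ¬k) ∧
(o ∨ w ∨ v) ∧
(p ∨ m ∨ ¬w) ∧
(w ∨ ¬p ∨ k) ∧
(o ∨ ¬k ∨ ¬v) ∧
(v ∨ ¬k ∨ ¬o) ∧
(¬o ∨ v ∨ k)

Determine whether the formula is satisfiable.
Yes

Yes, the formula is satisfiable.

One satisfying assignment is: o=True, p=False, m=False, k=False, v=True, w=False

Verification: With this assignment, all 26 clauses evaluate to true.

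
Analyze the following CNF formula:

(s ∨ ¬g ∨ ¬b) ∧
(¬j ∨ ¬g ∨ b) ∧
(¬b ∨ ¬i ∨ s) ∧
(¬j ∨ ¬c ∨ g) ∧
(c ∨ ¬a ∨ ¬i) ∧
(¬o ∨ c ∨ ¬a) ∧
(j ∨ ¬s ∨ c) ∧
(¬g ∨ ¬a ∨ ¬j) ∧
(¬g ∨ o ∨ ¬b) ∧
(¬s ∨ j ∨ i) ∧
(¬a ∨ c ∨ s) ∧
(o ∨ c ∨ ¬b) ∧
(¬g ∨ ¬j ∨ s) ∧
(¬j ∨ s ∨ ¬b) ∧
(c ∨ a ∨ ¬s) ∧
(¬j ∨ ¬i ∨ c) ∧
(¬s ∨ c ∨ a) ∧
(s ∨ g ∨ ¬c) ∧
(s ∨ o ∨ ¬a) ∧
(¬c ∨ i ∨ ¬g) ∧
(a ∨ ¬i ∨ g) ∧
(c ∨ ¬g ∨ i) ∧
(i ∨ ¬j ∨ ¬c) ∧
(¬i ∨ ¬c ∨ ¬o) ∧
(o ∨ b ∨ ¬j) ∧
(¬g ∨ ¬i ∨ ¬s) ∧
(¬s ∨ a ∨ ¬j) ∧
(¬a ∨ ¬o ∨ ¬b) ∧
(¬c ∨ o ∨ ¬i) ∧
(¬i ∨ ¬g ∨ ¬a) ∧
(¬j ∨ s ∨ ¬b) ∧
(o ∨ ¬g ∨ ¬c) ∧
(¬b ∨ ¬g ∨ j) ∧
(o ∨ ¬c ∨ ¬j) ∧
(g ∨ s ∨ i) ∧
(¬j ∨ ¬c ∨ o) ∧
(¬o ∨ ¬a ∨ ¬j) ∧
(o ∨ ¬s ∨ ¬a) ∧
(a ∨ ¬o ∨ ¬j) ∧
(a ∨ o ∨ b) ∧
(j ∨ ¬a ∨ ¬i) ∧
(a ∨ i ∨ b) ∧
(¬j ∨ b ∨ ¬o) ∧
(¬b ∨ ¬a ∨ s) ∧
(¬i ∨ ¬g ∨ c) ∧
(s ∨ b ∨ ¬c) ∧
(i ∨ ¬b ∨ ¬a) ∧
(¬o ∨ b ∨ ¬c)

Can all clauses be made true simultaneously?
No

No, the formula is not satisfiable.

No assignment of truth values to the variables can make all 48 clauses true simultaneously.

The formula is UNSAT (unsatisfiable).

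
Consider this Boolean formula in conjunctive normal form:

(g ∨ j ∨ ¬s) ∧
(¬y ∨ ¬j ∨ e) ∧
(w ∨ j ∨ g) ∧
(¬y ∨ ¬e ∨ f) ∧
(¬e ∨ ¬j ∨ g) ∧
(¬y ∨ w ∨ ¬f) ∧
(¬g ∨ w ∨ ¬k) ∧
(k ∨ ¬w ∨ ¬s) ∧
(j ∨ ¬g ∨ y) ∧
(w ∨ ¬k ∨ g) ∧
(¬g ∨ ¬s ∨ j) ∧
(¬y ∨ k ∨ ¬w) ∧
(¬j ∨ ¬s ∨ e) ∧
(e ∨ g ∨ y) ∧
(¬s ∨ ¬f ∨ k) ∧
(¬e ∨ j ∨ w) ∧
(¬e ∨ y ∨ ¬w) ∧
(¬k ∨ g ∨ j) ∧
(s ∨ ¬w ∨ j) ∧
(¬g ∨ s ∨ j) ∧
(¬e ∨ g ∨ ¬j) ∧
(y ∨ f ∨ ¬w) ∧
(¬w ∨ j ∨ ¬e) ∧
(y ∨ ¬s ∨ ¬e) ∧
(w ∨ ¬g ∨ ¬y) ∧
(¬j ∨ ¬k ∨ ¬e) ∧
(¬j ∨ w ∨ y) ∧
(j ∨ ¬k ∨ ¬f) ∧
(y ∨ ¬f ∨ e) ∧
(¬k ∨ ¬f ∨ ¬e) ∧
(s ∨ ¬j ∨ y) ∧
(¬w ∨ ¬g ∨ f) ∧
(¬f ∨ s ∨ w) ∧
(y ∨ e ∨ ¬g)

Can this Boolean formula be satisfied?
No

No, the formula is not satisfiable.

No assignment of truth values to the variables can make all 34 clauses true simultaneously.

The formula is UNSAT (unsatisfiable).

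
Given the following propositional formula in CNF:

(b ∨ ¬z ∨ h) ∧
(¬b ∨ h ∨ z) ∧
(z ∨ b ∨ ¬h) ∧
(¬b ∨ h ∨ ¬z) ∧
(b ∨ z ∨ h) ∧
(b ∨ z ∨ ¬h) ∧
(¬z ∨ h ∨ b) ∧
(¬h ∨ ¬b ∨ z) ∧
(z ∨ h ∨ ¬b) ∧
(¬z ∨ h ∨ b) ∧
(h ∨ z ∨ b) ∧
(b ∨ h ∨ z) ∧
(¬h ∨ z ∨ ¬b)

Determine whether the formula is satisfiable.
Yes

Yes, the formula is satisfiable.

One satisfying assignment is: z=True, b=False, h=True

Verification: With this assignment, all 13 clauses evaluate to true.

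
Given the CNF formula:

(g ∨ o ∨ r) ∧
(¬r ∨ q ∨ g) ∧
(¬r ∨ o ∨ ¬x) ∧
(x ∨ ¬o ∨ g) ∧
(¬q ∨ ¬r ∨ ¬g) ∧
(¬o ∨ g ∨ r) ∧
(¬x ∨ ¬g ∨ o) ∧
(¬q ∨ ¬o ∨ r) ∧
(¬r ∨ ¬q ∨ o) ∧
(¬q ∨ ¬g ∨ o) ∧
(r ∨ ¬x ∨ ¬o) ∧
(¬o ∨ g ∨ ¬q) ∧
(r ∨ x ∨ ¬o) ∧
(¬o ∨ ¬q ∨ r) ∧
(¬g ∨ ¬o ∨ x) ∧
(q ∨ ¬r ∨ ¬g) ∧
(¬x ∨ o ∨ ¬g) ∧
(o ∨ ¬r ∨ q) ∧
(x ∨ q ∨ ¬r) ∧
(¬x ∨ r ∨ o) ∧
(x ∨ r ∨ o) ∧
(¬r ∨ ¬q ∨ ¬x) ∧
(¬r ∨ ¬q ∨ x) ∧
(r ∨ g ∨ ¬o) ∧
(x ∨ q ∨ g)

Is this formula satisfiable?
No

No, the formula is not satisfiable.

No assignment of truth values to the variables can make all 25 clauses true simultaneously.

The formula is UNSAT (unsatisfiable).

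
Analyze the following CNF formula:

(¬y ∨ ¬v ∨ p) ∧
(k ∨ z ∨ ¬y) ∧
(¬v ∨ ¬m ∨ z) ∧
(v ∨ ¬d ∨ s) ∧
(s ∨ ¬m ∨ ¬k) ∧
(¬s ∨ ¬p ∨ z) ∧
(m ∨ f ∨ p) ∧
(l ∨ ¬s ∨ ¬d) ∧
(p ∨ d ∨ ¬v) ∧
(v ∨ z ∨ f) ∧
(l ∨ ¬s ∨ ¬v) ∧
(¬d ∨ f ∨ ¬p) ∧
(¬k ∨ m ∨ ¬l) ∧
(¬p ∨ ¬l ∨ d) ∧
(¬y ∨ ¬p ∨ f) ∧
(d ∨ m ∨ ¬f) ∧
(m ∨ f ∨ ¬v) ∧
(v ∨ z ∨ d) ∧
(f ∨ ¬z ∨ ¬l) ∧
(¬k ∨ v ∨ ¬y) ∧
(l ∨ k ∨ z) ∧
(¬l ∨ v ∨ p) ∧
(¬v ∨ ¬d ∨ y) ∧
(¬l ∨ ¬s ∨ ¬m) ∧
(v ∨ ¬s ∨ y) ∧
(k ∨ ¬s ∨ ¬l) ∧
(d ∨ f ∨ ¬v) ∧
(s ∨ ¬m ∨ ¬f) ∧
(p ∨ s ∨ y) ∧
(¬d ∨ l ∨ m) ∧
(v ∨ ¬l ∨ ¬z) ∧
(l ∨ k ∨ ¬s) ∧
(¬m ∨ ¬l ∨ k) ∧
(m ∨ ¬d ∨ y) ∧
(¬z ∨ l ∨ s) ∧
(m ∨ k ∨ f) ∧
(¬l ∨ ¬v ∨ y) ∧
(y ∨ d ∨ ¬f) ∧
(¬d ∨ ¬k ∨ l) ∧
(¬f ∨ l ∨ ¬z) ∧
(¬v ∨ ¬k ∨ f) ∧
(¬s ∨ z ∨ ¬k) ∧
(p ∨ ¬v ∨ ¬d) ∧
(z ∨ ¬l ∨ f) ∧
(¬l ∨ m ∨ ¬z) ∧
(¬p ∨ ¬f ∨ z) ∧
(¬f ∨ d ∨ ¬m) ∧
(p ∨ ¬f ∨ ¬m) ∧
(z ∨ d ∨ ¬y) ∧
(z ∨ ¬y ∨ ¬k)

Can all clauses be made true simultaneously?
No

No, the formula is not satisfiable.

No assignment of truth values to the variables can make all 50 clauses true simultaneously.

The formula is UNSAT (unsatisfiable).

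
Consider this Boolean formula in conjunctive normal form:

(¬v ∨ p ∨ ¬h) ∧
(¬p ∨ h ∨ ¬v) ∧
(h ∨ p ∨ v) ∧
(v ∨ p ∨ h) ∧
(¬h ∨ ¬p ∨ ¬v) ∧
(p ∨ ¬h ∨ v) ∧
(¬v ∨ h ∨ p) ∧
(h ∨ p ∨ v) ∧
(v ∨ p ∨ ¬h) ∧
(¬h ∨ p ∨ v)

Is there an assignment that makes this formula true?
Yes

Yes, the formula is satisfiable.

One satisfying assignment is: v=False, h=False, p=True

Verification: With this assignment, all 10 clauses evaluate to true.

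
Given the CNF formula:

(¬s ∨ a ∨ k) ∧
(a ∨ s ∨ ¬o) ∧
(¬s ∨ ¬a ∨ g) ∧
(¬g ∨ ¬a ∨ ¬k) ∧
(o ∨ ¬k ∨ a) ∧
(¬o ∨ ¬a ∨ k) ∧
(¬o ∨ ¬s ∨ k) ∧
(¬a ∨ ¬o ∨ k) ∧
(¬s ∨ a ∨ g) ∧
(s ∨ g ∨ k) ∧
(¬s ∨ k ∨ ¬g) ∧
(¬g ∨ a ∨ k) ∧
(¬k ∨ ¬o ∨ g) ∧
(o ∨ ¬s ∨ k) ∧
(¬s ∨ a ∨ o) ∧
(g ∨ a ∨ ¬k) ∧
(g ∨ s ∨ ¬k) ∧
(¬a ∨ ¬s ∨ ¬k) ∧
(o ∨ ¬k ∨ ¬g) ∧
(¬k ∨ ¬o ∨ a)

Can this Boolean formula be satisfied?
Yes

Yes, the formula is satisfiable.

One satisfying assignment is: g=True, a=True, o=False, s=False, k=False

Verification: With this assignment, all 20 clauses evaluate to true.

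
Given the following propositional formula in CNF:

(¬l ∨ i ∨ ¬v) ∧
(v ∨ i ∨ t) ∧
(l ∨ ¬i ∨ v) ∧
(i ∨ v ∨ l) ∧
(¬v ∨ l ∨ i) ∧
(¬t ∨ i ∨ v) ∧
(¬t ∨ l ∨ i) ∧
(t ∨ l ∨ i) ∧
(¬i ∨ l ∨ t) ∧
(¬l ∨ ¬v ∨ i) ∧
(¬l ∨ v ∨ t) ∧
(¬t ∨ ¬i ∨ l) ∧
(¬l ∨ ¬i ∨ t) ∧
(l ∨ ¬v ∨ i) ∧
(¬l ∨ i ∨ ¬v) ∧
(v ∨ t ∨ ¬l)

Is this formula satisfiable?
Yes

Yes, the formula is satisfiable.

One satisfying assignment is: v=True, l=True, i=True, t=True

Verification: With this assignment, all 16 clauses evaluate to true.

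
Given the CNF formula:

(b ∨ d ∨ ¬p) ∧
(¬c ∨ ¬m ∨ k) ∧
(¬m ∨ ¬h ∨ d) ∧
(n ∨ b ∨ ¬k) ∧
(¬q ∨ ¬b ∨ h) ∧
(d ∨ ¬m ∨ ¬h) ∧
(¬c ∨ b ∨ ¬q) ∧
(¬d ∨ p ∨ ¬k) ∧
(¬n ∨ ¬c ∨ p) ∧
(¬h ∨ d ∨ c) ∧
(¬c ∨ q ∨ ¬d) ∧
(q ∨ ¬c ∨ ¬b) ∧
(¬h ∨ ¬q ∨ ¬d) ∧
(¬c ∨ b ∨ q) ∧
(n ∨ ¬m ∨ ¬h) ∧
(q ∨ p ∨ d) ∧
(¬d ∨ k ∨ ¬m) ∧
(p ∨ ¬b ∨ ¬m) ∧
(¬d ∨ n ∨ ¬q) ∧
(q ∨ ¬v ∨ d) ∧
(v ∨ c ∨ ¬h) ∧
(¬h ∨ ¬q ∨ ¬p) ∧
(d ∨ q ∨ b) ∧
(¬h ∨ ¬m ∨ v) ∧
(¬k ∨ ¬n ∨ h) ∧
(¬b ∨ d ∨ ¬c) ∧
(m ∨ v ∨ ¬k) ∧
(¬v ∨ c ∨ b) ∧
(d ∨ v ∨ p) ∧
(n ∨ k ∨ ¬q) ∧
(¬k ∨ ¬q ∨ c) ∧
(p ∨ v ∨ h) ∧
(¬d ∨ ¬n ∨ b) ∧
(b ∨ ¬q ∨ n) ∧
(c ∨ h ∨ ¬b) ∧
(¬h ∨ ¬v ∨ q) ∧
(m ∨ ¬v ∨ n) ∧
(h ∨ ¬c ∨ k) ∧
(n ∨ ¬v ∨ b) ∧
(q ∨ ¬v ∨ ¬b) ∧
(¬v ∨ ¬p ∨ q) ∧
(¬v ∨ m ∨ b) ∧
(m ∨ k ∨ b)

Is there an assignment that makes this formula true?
No

No, the formula is not satisfiable.

No assignment of truth values to the variables can make all 43 clauses true simultaneously.

The formula is UNSAT (unsatisfiable).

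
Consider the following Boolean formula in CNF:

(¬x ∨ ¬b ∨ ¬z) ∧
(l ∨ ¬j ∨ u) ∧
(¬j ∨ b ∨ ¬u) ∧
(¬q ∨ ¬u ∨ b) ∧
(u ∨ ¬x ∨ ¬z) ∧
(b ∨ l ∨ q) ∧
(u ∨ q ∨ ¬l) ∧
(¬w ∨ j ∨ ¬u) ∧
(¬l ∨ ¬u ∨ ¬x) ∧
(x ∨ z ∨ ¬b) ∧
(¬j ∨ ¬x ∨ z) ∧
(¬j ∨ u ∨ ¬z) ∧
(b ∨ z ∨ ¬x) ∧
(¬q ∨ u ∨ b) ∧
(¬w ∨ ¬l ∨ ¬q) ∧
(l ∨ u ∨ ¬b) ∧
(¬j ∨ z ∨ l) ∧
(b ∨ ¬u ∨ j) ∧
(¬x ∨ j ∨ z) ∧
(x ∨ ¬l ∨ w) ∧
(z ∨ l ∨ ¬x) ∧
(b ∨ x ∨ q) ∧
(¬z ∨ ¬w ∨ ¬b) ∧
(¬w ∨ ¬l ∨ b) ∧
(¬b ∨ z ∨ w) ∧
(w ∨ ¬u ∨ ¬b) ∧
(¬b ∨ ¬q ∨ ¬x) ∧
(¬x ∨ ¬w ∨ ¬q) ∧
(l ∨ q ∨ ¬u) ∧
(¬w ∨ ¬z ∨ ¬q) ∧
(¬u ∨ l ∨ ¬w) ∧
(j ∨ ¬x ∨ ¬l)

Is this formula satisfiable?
No

No, the formula is not satisfiable.

No assignment of truth values to the variables can make all 32 clauses true simultaneously.

The formula is UNSAT (unsatisfiable).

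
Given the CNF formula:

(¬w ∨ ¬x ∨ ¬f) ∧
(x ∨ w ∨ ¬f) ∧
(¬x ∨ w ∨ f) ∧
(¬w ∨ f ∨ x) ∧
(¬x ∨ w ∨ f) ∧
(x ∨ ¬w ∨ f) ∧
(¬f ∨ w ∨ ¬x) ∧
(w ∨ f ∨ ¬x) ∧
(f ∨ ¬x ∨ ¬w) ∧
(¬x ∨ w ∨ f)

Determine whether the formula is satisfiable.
Yes

Yes, the formula is satisfiable.

One satisfying assignment is: f=False, w=False, x=False

Verification: With this assignment, all 10 clauses evaluate to true.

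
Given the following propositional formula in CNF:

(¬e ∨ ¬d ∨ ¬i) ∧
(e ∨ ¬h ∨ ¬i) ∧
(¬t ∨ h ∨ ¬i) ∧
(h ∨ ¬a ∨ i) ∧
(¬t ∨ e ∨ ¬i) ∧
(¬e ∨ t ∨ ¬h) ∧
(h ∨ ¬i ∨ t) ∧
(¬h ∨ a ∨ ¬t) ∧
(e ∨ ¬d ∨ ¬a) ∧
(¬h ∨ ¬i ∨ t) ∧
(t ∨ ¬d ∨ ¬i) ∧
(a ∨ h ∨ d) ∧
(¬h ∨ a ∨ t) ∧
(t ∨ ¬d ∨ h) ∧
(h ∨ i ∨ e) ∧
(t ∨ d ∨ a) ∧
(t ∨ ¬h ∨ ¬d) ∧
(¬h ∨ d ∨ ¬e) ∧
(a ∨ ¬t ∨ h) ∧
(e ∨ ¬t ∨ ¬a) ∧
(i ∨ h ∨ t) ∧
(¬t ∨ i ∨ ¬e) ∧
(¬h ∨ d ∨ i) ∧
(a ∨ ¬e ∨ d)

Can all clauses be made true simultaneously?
No

No, the formula is not satisfiable.

No assignment of truth values to the variables can make all 24 clauses true simultaneously.

The formula is UNSAT (unsatisfiable).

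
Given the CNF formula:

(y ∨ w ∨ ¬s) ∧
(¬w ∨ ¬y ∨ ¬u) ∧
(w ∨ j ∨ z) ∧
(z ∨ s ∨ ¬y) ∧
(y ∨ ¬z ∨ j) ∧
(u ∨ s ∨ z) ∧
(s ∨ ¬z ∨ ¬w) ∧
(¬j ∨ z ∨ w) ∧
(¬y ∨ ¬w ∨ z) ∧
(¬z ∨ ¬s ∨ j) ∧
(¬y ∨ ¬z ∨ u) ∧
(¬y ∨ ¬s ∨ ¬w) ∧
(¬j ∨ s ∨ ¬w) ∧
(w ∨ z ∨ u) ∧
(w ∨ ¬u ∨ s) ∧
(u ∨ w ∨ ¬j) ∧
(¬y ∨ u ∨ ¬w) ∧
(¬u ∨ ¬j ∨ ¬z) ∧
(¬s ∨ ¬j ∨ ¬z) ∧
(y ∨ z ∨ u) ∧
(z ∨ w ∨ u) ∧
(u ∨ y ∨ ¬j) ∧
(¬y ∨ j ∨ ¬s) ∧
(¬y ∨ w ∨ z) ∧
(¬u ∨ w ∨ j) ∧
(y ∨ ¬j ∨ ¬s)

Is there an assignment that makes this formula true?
Yes

Yes, the formula is satisfiable.

One satisfying assignment is: z=False, j=False, s=False, w=True, y=False, u=True

Verification: With this assignment, all 26 clauses evaluate to true.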